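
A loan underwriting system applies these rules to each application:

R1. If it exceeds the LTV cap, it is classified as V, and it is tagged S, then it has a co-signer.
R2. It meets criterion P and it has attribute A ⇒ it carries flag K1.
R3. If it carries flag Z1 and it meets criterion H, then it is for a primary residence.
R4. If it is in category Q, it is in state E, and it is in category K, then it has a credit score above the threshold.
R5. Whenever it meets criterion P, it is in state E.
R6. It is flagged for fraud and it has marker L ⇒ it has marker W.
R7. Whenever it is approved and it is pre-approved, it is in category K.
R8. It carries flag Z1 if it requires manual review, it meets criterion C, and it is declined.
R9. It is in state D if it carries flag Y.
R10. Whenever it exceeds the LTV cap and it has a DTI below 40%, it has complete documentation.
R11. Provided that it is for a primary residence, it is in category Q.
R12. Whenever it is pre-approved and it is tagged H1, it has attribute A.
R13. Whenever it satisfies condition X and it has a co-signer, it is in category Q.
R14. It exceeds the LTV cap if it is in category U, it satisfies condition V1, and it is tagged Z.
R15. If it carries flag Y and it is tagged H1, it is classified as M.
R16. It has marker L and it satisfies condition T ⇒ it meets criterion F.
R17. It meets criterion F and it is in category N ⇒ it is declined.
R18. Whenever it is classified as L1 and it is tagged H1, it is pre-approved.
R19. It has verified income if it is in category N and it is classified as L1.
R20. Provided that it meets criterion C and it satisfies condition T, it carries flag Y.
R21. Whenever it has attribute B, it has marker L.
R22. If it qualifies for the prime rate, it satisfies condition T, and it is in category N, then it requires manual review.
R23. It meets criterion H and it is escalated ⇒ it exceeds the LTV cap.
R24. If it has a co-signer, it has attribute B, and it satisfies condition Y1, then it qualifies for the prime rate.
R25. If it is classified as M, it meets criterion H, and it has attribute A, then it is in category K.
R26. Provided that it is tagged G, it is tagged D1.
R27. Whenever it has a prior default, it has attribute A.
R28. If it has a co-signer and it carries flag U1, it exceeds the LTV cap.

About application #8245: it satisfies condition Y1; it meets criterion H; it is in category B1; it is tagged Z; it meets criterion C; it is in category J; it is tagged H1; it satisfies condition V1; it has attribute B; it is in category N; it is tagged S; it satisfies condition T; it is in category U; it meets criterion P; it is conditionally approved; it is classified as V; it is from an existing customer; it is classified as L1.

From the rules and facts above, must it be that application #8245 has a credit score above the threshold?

By R5 (it meets criterion P): it is in state E.
By R14 (it is in category U, it satisfies condition V1, it is tagged Z): it exceeds the LTV cap.
By R18 (it is classified as L1, it is tagged H1): it is pre-approved.
By R20 (it meets criterion C, it satisfies condition T): it carries flag Y.
By R21 (it has attribute B): it has marker L.
By R1 (it exceeds the LTV cap, it is classified as V, it is tagged S): it has a co-signer.
By R12 (it is pre-approved, it is tagged H1): it has attribute A.
By R15 (it carries flag Y, it is tagged H1): it is classified as M.
By R16 (it has marker L, it satisfies condition T): it meets criterion F.
By R17 (it meets criterion F, it is in category N): it is declined.
By R24 (it has a co-signer, it has attribute B, it satisfies condition Y1): it qualifies for the prime rate.
By R25 (it is classified as M, it meets criterion H, it has attribute A): it is in category K.
By R22 (it qualifies for the prime rate, it satisfies condition T, it is in category N): it requires manual review.
By R8 (it requires manual review, it meets criterion C, it is declined): it carries flag Z1.
By R3 (it carries flag Z1, it meets criterion H): it is for a primary residence.
By R11 (it is for a primary residence): it is in category Q.
By R4 (it is in category Q, it is in state E, it is in category K): it has a credit score above the threshold.

Yes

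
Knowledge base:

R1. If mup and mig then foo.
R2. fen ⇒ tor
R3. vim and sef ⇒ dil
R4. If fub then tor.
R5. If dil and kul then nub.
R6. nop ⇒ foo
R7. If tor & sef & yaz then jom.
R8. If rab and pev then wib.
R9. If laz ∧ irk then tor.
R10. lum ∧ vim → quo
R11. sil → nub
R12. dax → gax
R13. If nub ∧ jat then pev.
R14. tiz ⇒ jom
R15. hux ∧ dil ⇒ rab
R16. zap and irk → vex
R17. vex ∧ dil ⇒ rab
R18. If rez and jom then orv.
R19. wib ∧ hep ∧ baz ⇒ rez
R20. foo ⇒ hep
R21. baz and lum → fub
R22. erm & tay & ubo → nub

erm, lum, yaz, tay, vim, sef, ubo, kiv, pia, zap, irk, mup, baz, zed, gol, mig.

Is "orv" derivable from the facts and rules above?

No

Forward chaining from the given facts derives: foo, dil, quo, vex, rab, hep, fub, nub, tor, jom.
The only rule concluding orv is R18, which needs rez; that is never established.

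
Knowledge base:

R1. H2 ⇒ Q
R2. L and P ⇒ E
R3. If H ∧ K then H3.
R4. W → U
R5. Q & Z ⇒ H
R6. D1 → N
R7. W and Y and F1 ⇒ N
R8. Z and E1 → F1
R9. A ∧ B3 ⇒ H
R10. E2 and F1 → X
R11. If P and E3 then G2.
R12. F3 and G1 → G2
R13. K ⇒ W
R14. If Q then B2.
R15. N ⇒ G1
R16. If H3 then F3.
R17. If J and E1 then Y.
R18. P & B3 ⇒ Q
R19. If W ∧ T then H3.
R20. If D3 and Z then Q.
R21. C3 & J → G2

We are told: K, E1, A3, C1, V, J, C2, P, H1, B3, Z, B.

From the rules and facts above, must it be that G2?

Yes

F1  (by R8: Z, E1)
W  (by R13: K)
Y  (by R17: J, E1)
Q  (by R18: P, B3)
H  (by R5: Q, Z)
N  (by R7: W, Y, F1)
G1  (by R15: N)
H3  (by R3: H, K)
F3  (by R16: H3)
G2  (by R12: F3, G1)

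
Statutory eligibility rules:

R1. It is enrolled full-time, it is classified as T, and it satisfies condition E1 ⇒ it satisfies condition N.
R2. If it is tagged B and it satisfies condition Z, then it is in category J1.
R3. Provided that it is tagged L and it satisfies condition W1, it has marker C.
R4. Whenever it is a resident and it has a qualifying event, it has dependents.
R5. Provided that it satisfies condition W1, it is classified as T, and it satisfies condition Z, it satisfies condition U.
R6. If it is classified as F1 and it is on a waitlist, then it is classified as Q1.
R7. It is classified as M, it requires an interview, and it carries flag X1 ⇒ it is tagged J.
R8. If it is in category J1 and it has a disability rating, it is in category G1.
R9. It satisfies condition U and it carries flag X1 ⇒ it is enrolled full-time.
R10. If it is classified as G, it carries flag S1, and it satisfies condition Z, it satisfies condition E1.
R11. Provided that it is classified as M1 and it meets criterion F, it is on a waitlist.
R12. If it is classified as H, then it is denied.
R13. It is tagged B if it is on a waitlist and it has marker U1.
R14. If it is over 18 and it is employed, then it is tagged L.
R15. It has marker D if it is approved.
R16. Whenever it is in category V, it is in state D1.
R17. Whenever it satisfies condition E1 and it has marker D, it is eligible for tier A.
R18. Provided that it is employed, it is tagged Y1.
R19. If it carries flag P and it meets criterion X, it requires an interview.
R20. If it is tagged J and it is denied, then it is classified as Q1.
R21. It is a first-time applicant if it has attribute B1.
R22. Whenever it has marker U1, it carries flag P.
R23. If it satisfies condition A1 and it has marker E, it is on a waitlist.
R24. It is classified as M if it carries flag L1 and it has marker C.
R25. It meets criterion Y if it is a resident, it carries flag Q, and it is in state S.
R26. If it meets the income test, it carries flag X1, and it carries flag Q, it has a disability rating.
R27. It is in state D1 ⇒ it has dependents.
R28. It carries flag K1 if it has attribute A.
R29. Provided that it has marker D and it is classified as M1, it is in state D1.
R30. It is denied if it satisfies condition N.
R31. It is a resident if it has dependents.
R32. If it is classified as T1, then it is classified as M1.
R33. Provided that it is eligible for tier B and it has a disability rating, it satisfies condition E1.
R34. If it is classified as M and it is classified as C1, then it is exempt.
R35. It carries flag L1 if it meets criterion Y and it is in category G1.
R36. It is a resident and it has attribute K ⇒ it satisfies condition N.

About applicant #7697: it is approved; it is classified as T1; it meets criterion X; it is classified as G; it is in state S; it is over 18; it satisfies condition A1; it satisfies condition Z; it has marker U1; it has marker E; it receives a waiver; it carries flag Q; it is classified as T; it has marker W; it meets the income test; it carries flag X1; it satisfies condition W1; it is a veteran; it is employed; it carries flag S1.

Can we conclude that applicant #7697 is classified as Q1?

Yes

By R5 (it satisfies condition W1, it is classified as T, it satisfies condition Z): it satisfies condition U.
By R9 (it satisfies condition U, it carries flag X1): it is enrolled full-time.
By R10 (it is classified as G, it carries flag S1, it satisfies condition Z): it satisfies condition E1.
By R14 (it is over 18, it is employed): it is tagged L.
By R15 (it is approved): it has marker D.
By R22 (it has marker U1): it carries flag P.
By R23 (it satisfies condition A1, it has marker E): it is on a waitlist.
By R26 (it meets the income test, it carries flag X1, it carries flag Q): it has a disability rating.
By R32 (it is classified as T1): it is classified as M1.
By R1 (it is enrolled full-time, it is classified as T, it satisfies condition E1): it satisfies condition N.
By R3 (it is tagged L, it satisfies condition W1): it has marker C.
By R13 (it is on a waitlist, it has marker U1): it is tagged B.
By R19 (it carries flag P, it meets criterion X): it requires an interview.
By R29 (it has marker D, it is classified as M1): it is in state D1.
By R30 (it satisfies condition N): it is denied.
By R2 (it is tagged B, it satisfies condition Z): it is in category J1.
By R8 (it is in category J1, it has a disability rating): it is in category G1.
By R27 (it is in state D1): it has dependents.
By R31 (it has dependents): it is a resident.
By R25 (it is a resident, it carries flag Q, it is in state S): it meets criterion Y.
By R35 (it meets criterion Y, it is in category G1): it carries flag L1.
By R24 (it carries flag L1, it has marker C): it is classified as M.
By R7 (it is classified as M, it requires an interview, it carries flag X1): it is tagged J.
By R20 (it is tagged J, it is denied): it is classified as Q1.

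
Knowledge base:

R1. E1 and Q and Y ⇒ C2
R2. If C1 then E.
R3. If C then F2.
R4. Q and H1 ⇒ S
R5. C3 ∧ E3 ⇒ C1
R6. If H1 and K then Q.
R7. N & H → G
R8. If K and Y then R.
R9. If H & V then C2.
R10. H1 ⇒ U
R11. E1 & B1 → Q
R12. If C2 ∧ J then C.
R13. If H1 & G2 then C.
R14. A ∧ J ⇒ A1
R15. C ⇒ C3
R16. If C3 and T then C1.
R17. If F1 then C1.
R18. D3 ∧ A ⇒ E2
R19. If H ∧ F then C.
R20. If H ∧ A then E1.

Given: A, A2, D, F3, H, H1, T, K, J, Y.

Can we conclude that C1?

Q  (by R6: H1, K)
E1  (by R20: H, A)
C2  (by R1: E1, Q, Y)
C  (by R12: C2, J)
C3  (by R15: C)
C1  (by R16: C3, T)

Yes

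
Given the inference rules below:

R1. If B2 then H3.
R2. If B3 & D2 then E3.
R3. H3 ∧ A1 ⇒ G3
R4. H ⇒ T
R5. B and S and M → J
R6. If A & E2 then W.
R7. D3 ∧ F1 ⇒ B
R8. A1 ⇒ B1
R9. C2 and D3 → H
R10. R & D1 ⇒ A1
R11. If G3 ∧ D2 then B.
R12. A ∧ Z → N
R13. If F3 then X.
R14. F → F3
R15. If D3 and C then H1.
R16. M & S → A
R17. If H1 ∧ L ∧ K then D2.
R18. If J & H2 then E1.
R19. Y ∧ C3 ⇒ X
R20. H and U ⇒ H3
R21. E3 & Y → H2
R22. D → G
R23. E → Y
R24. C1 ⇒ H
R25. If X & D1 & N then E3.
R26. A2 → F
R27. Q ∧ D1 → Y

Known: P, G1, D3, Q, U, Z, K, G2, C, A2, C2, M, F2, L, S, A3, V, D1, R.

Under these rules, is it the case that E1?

H  (by R9: C2, D3)
A1  (by R10: R, D1)
H1  (by R15: D3, C)
A  (by R16: M, S)
D2  (by R17: H1, L, K)
H3  (by R20: H, U)
F  (by R26: A2)
Y  (by R27: Q, D1)
G3  (by R3: H3, A1)
B  (by R11: G3, D2)
N  (by R12: A, Z)
F3  (by R14: F)
J  (by R5: B, S, M)
X  (by R13: F3)
E3  (by R25: X, D1, N)
H2  (by R21: E3, Y)
E1  (by R18: J, H2)

Yes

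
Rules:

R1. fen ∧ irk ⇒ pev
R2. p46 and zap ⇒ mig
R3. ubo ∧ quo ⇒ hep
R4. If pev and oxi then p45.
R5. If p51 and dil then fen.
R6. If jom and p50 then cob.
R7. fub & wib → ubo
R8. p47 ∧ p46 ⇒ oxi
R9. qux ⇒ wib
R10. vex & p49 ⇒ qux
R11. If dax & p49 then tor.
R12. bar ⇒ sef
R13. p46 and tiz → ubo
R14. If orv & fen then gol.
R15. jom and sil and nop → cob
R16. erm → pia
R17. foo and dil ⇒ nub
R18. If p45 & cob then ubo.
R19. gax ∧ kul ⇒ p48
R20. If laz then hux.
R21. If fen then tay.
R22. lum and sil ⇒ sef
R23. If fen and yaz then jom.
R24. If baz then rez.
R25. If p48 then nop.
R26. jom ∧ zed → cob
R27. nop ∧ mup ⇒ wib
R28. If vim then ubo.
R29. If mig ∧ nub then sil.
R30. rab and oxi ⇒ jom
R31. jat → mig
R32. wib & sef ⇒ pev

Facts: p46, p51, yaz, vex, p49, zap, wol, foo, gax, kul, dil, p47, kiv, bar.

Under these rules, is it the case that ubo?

Yes

mig  (by R2: p46, zap)
fen  (by R5: p51, dil)
oxi  (by R8: p47, p46)
qux  (by R10: vex, p49)
sef  (by R12: bar)
nub  (by R17: foo, dil)
p48  (by R19: gax, kul)
jom  (by R23: fen, yaz)
nop  (by R25: p48)
sil  (by R29: mig, nub)
wib  (by R9: qux)
cob  (by R15: jom, sil, nop)
pev  (by R32: wib, sef)
p45  (by R4: pev, oxi)
ubo  (by R18: p45, cob)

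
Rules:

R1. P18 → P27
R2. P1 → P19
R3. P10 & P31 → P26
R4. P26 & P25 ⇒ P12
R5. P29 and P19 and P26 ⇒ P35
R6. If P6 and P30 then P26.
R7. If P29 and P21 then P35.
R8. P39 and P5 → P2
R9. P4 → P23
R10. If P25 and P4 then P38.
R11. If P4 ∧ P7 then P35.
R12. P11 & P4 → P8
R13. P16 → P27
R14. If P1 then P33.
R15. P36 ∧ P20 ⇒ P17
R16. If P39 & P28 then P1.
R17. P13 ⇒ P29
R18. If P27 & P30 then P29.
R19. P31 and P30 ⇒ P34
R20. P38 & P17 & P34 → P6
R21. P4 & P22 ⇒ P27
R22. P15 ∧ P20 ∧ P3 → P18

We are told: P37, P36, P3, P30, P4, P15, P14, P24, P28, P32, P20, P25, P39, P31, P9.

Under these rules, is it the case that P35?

Yes

P38  (by R10: P25, P4)
P17  (by R15: P36, P20)
P1  (by R16: P39, P28)
P34  (by R19: P31, P30)
P6  (by R20: P38, P17, P34)
P18  (by R22: P15, P20, P3)
P27  (by R1: P18)
P19  (by R2: P1)
P26  (by R6: P6, P30)
P29  (by R18: P27, P30)
P35  (by R5: P29, P19, P26)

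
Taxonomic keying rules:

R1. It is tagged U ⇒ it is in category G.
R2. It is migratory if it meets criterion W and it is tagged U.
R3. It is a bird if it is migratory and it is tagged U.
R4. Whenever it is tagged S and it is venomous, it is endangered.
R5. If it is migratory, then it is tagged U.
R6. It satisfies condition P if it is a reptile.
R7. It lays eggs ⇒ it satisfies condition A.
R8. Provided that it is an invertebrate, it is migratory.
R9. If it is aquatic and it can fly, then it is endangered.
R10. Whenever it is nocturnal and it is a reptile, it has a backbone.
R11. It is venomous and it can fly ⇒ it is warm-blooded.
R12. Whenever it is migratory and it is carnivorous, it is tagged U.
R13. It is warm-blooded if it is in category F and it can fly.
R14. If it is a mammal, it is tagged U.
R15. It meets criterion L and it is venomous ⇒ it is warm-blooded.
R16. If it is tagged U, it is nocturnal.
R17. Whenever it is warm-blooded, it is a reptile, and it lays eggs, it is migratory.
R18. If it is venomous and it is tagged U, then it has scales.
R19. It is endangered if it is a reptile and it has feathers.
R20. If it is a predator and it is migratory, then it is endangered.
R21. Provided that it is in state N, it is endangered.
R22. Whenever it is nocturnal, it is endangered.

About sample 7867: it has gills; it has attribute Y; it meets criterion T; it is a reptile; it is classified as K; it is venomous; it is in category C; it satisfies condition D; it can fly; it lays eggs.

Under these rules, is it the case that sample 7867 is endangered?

Yes

By R11 (it is venomous, it can fly): it is warm-blooded.
By R17 (it is warm-blooded, it is a reptile, it lays eggs): it is migratory.
By R5 (it is migratory): it is tagged U.
By R16 (it is tagged U): it is nocturnal.
By R22 (it is nocturnal): it is endangered.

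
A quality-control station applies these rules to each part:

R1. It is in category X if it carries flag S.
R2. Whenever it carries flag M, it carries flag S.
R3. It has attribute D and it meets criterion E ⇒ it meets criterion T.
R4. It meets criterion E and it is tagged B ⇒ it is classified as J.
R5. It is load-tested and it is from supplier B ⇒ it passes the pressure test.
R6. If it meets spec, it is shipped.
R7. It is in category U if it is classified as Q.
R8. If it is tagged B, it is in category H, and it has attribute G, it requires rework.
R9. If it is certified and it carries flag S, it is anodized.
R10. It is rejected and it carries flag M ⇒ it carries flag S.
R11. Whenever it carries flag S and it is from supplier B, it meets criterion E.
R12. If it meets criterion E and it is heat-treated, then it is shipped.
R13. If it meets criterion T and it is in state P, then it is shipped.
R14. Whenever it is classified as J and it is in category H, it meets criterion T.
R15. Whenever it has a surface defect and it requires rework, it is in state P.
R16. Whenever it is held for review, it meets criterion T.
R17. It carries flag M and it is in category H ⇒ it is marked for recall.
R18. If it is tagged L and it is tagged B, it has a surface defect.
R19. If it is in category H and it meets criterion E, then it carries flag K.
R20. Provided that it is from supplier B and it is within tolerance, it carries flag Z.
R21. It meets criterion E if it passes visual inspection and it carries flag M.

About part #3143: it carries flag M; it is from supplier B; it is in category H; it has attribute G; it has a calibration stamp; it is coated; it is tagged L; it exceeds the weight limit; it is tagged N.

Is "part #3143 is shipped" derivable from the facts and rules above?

No

Forward chaining from the given facts derives: carries flag S, meets criterion E, is marked for recall, carries flag K, is in category X.
Rules concluding "it is shipped": R6 needs "it meets spec"; R12 needs "it is heat-treated"; R13 needs "it meets criterion T" — none of these are established.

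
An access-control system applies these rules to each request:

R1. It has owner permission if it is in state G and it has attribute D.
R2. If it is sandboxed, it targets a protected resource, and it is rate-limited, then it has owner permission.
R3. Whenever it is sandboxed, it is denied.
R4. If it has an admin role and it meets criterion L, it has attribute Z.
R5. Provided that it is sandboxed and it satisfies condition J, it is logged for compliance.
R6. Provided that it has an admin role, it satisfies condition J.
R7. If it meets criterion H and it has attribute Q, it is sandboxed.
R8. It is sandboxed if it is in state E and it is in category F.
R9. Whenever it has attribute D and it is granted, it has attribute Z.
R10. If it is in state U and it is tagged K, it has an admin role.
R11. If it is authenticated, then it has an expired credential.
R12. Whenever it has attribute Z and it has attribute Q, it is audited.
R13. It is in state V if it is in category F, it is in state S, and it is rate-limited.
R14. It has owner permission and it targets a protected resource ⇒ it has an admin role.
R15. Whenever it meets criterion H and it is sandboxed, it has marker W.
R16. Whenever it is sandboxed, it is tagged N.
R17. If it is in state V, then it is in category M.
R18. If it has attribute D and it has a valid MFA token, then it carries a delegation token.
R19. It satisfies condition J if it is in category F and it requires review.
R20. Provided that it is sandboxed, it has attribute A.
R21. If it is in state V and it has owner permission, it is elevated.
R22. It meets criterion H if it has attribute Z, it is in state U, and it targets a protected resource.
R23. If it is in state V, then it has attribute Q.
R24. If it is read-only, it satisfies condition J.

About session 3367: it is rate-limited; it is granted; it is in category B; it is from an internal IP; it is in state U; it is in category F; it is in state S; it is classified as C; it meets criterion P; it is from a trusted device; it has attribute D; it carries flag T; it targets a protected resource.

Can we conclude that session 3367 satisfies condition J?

By R9 (it has attribute D, it is granted): it has attribute Z.
By R13 (it is in category F, it is in state S, it is rate-limited): it is in state V.
By R22 (it has attribute Z, it is in state U, it targets a protected resource): it meets criterion H.
By R23 (it is in state V): it has attribute Q.
By R7 (it meets criterion H, it has attribute Q): it is sandboxed.
By R2 (it is sandboxed, it targets a protected resource, it is rate-limited): it has owner permission.
By R14 (it has owner permission, it targets a protected resource): it has an admin role.
By R6 (it has an admin role): it satisfies condition J.

Yes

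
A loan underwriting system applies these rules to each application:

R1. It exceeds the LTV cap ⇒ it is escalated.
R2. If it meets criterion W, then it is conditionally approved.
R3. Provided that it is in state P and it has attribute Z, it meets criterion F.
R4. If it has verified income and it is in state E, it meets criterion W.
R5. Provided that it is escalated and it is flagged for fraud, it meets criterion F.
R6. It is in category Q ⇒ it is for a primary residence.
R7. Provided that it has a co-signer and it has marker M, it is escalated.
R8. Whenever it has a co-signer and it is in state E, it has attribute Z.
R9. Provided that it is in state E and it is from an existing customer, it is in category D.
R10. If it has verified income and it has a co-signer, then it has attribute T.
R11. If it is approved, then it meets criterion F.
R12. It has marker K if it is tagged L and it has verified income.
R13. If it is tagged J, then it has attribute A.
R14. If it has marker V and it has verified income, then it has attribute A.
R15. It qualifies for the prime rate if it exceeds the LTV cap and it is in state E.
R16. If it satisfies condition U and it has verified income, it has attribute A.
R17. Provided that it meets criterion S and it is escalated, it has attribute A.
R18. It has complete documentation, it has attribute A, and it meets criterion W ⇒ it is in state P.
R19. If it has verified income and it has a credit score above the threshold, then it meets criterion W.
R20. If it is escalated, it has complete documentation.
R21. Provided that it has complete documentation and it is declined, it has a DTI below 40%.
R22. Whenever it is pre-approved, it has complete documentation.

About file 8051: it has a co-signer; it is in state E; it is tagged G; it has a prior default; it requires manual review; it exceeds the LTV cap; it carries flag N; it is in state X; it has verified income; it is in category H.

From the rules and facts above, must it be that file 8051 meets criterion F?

Forward chaining from the given facts derives: is escalated, meets criterion W, has attribute Z, has attribute T, qualifies for the prime rate, has complete documentation, is conditionally approved.
Rules concluding "it meets criterion F": R3 needs "it is in state P"; R5 needs "it is flagged for fraud"; R11 needs "it is approved" — none of these are established.

No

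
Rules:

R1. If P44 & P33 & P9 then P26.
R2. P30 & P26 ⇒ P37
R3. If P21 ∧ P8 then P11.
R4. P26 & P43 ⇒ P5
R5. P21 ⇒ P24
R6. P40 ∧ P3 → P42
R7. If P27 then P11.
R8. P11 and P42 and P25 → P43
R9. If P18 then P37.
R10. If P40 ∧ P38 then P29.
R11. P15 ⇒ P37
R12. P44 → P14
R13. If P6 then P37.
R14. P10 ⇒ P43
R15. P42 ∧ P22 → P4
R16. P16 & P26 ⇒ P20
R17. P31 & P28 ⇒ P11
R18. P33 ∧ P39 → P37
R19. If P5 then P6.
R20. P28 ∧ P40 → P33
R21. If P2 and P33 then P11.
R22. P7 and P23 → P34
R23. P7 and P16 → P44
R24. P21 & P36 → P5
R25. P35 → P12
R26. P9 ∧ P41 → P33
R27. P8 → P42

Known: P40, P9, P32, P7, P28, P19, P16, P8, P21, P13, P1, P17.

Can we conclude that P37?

No

Forward chaining from the given facts derives: P11, P24, P33, P44, P42, P26, P14, P20.
Rules concluding P37: R2 needs P30; R9 needs P18; R11 needs P15; R13 needs P6; R18 needs P39 — none of these are established.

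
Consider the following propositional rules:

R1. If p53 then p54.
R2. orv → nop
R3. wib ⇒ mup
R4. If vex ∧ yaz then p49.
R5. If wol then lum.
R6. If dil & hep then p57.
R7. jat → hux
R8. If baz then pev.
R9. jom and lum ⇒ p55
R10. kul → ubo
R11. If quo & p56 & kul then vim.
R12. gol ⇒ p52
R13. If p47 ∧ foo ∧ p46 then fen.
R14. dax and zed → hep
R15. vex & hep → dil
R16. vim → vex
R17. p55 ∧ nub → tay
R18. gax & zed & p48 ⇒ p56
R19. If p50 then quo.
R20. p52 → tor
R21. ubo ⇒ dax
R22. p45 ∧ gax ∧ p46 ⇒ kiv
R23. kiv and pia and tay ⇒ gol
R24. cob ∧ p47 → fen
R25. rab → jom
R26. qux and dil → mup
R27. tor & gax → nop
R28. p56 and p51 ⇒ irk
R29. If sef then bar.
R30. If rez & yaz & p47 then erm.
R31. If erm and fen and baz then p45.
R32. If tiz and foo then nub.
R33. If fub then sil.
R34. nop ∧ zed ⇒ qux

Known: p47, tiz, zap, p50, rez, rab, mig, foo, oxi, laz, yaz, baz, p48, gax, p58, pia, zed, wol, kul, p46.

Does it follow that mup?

Yes

lum  (by R5: wol)
ubo  (by R10: kul)
fen  (by R13: p47, foo, p46)
p56  (by R18: gax, zed, p48)
quo  (by R19: p50)
dax  (by R21: ubo)
jom  (by R25: rab)
erm  (by R30: rez, yaz, p47)
p45  (by R31: erm, fen, baz)
nub  (by R32: tiz, foo)
p55  (by R9: jom, lum)
vim  (by R11: quo, p56, kul)
hep  (by R14: dax, zed)
vex  (by R16: vim)
tay  (by R17: p55, nub)
kiv  (by R22: p45, gax, p46)
gol  (by R23: kiv, pia, tay)
p52  (by R12: gol)
dil  (by R15: vex, hep)
tor  (by R20: p52)
nop  (by R27: tor, gax)
qux  (by R34: nop, zed)
mup  (by R26: qux, dil)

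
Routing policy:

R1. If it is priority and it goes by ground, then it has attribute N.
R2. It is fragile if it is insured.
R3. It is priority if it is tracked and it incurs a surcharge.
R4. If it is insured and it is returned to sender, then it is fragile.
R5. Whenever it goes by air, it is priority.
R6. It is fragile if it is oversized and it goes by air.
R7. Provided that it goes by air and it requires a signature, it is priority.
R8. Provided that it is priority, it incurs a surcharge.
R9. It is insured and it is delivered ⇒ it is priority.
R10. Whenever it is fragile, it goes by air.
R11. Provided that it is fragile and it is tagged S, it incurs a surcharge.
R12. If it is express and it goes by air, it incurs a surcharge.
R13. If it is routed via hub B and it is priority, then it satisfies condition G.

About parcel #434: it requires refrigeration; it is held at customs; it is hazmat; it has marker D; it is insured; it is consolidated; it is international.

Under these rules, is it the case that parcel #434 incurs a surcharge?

Yes

By R2 (it is insured): it is fragile.
By R10 (it is fragile): it goes by air.
By R5 (it goes by air): it is priority.
By R8 (it is priority): it incurs a surcharge.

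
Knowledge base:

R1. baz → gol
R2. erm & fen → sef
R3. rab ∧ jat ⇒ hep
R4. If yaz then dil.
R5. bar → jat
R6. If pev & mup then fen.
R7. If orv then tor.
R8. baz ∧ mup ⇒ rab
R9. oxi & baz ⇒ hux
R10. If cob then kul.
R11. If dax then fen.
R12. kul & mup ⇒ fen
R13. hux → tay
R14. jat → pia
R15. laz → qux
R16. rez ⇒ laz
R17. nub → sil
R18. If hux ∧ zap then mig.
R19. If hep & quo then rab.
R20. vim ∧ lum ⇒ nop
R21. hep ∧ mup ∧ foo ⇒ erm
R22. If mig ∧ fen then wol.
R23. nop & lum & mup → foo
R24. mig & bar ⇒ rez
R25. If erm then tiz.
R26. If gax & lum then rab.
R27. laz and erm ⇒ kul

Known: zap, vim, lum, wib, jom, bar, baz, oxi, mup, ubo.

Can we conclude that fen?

jat  (by R5: bar)
rab  (by R8: baz, mup)
hux  (by R9: oxi, baz)
mig  (by R18: hux, zap)
nop  (by R20: vim, lum)
foo  (by R23: nop, lum, mup)
rez  (by R24: mig, bar)
hep  (by R3: rab, jat)
laz  (by R16: rez)
erm  (by R21: hep, mup, foo)
kul  (by R27: laz, erm)
fen  (by R12: kul, mup)

Yes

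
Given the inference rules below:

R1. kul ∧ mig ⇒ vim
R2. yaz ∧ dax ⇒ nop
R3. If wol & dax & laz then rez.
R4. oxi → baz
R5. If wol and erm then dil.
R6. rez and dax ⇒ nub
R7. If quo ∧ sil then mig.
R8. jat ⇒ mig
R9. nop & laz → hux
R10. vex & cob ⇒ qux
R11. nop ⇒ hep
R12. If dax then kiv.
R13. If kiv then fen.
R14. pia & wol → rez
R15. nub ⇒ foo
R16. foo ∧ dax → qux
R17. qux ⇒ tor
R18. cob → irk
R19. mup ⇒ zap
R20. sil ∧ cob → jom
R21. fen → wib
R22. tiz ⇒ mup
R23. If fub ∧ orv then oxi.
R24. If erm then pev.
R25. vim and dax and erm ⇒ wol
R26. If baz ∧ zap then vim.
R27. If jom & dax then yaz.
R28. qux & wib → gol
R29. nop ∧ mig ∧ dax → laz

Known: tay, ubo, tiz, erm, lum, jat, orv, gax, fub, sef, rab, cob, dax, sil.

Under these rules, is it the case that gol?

mig  (by R8: jat)
kiv  (by R12: dax)
fen  (by R13: kiv)
jom  (by R20: sil, cob)
wib  (by R21: fen)
mup  (by R22: tiz)
oxi  (by R23: fub, orv)
yaz  (by R27: jom, dax)
nop  (by R2: yaz, dax)
baz  (by R4: oxi)
zap  (by R19: mup)
vim  (by R26: baz, zap)
laz  (by R29: nop, mig, dax)
wol  (by R25: vim, dax, erm)
rez  (by R3: wol, dax, laz)
nub  (by R6: rez, dax)
foo  (by R15: nub)
qux  (by R16: foo, dax)
gol  (by R28: qux, wib)

Yes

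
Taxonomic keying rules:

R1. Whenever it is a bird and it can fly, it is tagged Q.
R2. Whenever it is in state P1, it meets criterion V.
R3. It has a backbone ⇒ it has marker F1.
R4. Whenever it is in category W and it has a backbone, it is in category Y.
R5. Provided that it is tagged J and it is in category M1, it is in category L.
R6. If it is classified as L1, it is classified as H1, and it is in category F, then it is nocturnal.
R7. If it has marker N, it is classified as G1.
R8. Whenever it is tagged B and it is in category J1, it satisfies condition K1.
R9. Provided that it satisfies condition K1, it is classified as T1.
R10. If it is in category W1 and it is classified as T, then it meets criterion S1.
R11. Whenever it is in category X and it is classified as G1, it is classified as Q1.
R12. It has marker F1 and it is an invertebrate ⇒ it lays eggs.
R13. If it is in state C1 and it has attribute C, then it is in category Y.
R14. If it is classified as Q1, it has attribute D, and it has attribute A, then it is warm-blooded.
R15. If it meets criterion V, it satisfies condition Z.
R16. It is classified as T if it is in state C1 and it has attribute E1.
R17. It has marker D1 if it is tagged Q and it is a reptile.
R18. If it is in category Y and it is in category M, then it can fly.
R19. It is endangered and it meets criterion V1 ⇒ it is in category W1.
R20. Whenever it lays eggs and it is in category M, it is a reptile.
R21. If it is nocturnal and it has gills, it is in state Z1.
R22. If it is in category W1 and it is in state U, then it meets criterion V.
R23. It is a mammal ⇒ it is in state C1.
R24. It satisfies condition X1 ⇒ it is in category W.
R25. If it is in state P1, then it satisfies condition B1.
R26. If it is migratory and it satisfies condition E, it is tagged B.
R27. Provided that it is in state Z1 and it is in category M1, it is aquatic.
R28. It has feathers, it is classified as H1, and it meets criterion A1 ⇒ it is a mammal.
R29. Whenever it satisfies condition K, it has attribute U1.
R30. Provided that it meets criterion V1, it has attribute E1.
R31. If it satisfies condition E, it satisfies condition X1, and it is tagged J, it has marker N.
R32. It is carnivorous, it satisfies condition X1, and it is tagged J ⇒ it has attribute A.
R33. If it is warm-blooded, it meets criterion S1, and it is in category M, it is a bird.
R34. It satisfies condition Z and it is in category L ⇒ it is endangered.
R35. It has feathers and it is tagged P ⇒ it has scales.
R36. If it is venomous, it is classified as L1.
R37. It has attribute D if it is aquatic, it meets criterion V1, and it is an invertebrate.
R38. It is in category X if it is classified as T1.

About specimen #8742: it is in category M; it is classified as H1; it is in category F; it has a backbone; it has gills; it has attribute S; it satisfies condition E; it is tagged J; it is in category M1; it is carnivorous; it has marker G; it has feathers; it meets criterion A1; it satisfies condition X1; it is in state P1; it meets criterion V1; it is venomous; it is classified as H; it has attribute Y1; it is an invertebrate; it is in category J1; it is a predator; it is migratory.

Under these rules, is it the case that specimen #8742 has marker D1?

By R2 (it is in state P1): it meets criterion V.
By R3 (it has a backbone): it has marker F1.
By R5 (it is tagged J, it is in category M1): it is in category L.
By R12 (it has marker F1, it is an invertebrate): it lays eggs.
By R15 (it meets criterion V): it satisfies condition Z.
By R20 (it lays eggs, it is in category M): it is a reptile.
By R24 (it satisfies condition X1): it is in category W.
By R26 (it is migratory, it satisfies condition E): it is tagged B.
By R28 (it has feathers, it is classified as H1, it meets criterion A1): it is a mammal.
By R30 (it meets criterion V1): it has attribute E1.
By R31 (it satisfies condition E, it satisfies condition X1, it is tagged J): it has marker N.
By R32 (it is carnivorous, it satisfies condition X1, it is tagged J): it has attribute A.
By R34 (it satisfies condition Z, it is in category L): it is endangered.
By R36 (it is venomous): it is classified as L1.
By R4 (it is in category W, it has a backbone): it is in category Y.
By R6 (it is classified as L1, it is classified as H1, it is in category F): it is nocturnal.
By R7 (it has marker N): it is classified as G1.
By R8 (it is tagged B, it is in category J1): it satisfies condition K1.
By R9 (it satisfies condition K1): it is classified as T1.
By R18 (it is in category Y, it is in category M): it can fly.
By R19 (it is endangered, it meets criterion V1): it is in category W1.
By R21 (it is nocturnal, it has gills): it is in state Z1.
By R23 (it is a mammal): it is in state C1.
By R27 (it is in state Z1, it is in category M1): it is aquatic.
By R37 (it is aquatic, it meets criterion V1, it is an invertebrate): it has attribute D.
By R38 (it is classified as T1): it is in category X.
By R11 (it is in category X, it is classified as G1): it is classified as Q1.
By R14 (it is classified as Q1, it has attribute D, it has attribute A): it is warm-blooded.
By R16 (it is in state C1, it has attribute E1): it is classified as T.
By R10 (it is in category W1, it is classified as T): it meets criterion S1.
By R33 (it is warm-blooded, it meets criterion S1, it is in category M): it is a bird.
By R1 (it is a bird, it can fly): it is tagged Q.
By R17 (it is tagged Q, it is a reptile): it has marker D1.

Yes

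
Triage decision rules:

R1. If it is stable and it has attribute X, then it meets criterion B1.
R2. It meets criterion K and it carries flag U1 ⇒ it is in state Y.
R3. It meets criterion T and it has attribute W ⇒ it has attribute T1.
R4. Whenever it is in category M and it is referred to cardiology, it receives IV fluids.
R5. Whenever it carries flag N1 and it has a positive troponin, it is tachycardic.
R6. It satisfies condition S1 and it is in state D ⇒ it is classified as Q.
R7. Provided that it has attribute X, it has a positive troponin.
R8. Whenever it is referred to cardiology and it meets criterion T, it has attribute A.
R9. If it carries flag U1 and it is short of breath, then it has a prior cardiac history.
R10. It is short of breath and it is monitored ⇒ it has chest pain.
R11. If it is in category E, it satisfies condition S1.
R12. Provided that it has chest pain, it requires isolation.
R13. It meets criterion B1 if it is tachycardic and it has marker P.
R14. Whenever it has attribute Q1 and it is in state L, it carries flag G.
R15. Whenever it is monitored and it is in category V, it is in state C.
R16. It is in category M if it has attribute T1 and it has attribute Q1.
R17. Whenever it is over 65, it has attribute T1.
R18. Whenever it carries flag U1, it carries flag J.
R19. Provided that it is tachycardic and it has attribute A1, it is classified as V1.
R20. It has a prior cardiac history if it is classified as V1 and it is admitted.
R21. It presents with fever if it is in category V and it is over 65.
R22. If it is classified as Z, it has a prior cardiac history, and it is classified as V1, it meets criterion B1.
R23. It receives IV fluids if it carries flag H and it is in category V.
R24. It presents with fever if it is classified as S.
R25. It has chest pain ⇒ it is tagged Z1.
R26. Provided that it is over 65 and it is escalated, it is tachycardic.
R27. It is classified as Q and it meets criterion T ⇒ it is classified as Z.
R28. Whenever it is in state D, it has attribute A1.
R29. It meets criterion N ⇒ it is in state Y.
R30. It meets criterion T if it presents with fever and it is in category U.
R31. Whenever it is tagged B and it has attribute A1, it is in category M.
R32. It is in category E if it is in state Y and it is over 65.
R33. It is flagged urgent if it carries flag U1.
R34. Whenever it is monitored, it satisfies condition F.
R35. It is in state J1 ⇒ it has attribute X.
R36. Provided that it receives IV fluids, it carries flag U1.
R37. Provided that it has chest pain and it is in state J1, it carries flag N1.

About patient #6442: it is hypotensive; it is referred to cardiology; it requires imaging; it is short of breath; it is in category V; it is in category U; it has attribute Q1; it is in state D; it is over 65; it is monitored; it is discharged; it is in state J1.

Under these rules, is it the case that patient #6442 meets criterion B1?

No

Forward chaining from the given facts derives: has chest pain, requires isolation, is in state C, has attribute T1, presents with fever, is tagged Z1, has attribute A1, meets criterion T, satisfies condition F, has attribute X, carries flag N1, has a positive troponin, has attribute A, is in category M, receives IV fluids, is tachycardic, is classified as V1, carries flag U1, has a prior cardiac history, carries flag J, is flagged urgent.
Rules concluding "it meets criterion B1": R1 needs "it is stable"; R13 needs "it has marker P"; R22 needs "it is classified as Z" — none of these are established.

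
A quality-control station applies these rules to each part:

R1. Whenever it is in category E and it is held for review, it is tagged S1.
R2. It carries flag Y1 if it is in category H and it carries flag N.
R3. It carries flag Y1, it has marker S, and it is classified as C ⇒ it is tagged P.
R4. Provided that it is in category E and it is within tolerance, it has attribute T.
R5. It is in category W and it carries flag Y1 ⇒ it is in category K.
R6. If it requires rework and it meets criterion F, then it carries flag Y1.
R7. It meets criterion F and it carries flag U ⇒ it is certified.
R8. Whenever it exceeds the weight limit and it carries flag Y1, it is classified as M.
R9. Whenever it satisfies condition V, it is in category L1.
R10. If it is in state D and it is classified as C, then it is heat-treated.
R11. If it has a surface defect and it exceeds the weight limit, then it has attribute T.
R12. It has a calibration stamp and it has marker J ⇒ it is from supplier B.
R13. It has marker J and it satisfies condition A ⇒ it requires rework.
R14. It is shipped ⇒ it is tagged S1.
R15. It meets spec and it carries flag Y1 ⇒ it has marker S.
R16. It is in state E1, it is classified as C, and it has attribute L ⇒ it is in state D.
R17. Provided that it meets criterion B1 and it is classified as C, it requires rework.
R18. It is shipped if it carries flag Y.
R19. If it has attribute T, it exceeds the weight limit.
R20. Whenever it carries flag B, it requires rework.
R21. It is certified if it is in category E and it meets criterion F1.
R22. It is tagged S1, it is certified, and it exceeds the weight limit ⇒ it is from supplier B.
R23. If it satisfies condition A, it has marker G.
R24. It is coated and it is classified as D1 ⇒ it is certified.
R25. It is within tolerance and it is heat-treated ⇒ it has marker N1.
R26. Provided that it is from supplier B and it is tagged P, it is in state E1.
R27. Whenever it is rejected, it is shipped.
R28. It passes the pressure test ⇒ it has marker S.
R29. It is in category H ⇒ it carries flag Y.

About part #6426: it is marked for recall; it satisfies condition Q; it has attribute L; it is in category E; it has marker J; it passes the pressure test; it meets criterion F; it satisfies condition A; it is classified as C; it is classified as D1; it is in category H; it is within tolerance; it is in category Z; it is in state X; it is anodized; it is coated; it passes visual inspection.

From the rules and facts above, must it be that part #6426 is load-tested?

Forward chaining from the given facts derives: has attribute T, requires rework, exceeds the weight limit, has marker G, is certified, has marker S, carries flag Y, carries flag Y1, is classified as M, is shipped, is tagged P, is tagged S1, is from supplier B, is in state E1, is in state D, is heat-treated, has marker N1.
No rule has "it is load-tested" as its conclusion, and it is not among the given facts.

No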